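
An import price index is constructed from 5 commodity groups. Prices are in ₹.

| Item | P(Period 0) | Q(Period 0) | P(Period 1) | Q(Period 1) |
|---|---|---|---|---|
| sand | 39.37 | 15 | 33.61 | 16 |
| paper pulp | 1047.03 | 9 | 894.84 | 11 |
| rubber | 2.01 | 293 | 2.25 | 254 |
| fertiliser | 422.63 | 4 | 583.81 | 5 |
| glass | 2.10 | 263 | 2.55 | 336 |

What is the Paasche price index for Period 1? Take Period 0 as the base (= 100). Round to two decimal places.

Paasche price index uses current-period quantities as weights.
ΣP(Period 1)·Q(Period 1) = 33.61×16 + 894.84×11 + 2.25×254 + 583.81×5 + 2.55×336 = 537.76 + 9843.24 + 571.5 + 2919.05 + 856.8 = 14728.35
ΣP(Period 0)·Q(Period 1) = 39.37×16 + 1047.03×11 + 2.01×254 + 422.63×5 + 2.10×336 = 629.92 + 11517.33 + 510.54 + 2113.15 + 705.6 = 15476.54
Index = 14728.35 / 15476.54 × 100 = 95.1657

95.17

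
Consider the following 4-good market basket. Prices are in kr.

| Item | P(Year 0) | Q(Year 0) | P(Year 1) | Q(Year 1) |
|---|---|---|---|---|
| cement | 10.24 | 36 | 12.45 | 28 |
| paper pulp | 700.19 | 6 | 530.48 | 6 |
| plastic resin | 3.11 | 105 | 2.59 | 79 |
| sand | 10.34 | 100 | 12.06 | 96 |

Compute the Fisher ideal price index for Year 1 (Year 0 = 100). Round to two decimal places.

Laspeyres component (base-period weights):
ΣP(Year 1)Q(Year 0) = 12.45×36 + 530.48×6 + 2.59×105 + 12.06×100 = 448.2 + 3182.88 + 271.95 + 1206 = 5109.03
ΣP(Year 0)Q(Year 0) = 10.24×36 + 700.19×6 + 3.11×105 + 10.34×100 = 368.64 + 4201.14 + 326.55 + 1034 = 5930.33
L = 5109.03 / 5930.33 × 100 = 86.1509
Paasche component (current-period weights):
ΣP(Year 1)Q(Year 1) = 12.45×28 + 530.48×6 + 2.59×79 + 12.06×96 = 348.6 + 3182.88 + 204.61 + 1157.76 = 4893.85
ΣP(Year 0)Q(Year 1) = 10.24×28 + 700.19×6 + 3.11×79 + 10.34×96 = 286.72 + 4201.14 + 245.69 + 992.64 = 5726.19
P = 4893.85 / 5726.19 × 100 = 85.4643
Fisher = √(L × P) = √(86.1509 × 85.4643) = 85.8069

85.81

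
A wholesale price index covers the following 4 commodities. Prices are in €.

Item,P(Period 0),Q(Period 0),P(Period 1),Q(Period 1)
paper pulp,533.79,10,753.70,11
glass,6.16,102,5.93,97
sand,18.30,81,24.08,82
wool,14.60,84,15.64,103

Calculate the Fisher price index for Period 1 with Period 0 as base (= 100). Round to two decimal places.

Laspeyres component (base-period weights):
ΣP(Period 1)Q(Period 0) = 753.70×10 + 5.93×102 + 24.08×81 + 15.64×84 = 7537 + 604.86 + 1950.48 + 1313.76 = 11406.1
ΣP(Period 0)Q(Period 0) = 533.79×10 + 6.16×102 + 18.30×81 + 14.60×84 = 5337.9 + 628.32 + 1482.3 + 1226.4 = 8674.92
L = 11406.1 / 8674.92 × 100 = 131.4836
Paasche component (current-period weights):
ΣP(Period 1)Q(Period 1) = 753.70×11 + 5.93×97 + 24.08×82 + 15.64×103 = 8290.7 + 575.21 + 1974.56 + 1610.92 = 12451.39
ΣP(Period 0)Q(Period 1) = 533.79×11 + 6.16×97 + 18.30×82 + 14.60×103 = 5871.69 + 597.52 + 1500.6 + 1503.8 = 9473.61
P = 12451.39 / 9473.61 × 100 = 131.4324
Fisher = √(L × P) = √(131.4836 × 131.4324) = 131.4580

131.46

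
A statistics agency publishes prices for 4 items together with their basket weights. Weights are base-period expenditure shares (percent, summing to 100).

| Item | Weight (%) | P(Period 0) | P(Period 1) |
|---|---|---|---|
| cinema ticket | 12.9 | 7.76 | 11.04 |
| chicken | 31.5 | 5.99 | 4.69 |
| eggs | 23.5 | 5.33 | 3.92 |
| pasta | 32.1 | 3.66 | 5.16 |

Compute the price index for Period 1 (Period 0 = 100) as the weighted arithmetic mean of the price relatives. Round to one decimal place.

105.6

cinema ticket: 12.9 × (11.04/7.76) = 12.9 × 1.422680 = 18.3526
chicken: 31.5 × (4.69/5.99) = 31.5 × 0.782972 = 24.6636
eggs: 23.5 × (3.92/5.33) = 23.5 × 0.735460 = 17.2833
pasta: 32.1 × (5.16/3.66) = 32.1 × 1.409836 = 45.2557
Index = Σ wᵢ·(p₁ᵢ/p₀ᵢ) = 18.3526 + 24.6636 + 17.2833 + 45.2557 = 105.5552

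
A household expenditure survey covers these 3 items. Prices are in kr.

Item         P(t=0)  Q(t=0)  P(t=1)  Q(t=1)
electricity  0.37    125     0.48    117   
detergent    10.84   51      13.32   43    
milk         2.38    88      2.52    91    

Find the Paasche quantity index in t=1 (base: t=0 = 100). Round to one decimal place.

89.3

Paasche quantity index uses current-period prices as weights.
ΣP(t=1)·Q(t=1) = 0.48×117 + 13.32×43 + 2.52×91 = 56.16 + 572.76 + 229.32 = 858.24
ΣP(t=1)·Q(t=0) = 0.48×125 + 13.32×51 + 2.52×88 = 60 + 679.32 + 221.76 = 961.08
Index = 858.24 / 961.08 × 100 = 89.2995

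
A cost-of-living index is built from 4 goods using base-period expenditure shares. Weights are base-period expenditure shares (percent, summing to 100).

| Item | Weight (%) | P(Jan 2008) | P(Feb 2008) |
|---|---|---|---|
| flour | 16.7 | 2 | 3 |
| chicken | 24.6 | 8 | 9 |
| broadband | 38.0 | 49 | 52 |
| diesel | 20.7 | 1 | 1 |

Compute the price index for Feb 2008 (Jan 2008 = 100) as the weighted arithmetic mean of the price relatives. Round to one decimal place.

113.8

flour: 16.7 × (3/2) = 16.7 × 1.500000 = 25.0500
chicken: 24.6 × (9/8) = 24.6 × 1.125000 = 27.6750
broadband: 38.0 × (52/49) = 38.0 × 1.061224 = 40.3265
diesel: 20.7 × (1/1) = 20.7 × 1.000000 = 20.7000
Index = Σ wᵢ·(p₁ᵢ/p₀ᵢ) = 25.0500 + 27.6750 + 40.3265 + 20.7000 = 113.7515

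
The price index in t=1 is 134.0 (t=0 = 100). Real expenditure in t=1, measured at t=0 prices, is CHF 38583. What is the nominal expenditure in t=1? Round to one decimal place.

Nominal = Real × (Index/100) = 38583 × (134.0/100)
        = 38583 × 1.340 = 51701.2200

51701.2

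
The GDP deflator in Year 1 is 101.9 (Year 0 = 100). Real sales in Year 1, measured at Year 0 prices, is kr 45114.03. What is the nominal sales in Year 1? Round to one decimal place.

Nominal = Real × (Index/100) = 45114.03 × (101.9/100)
        = 45114.03 × 1.019 = 45971.1966

45971.2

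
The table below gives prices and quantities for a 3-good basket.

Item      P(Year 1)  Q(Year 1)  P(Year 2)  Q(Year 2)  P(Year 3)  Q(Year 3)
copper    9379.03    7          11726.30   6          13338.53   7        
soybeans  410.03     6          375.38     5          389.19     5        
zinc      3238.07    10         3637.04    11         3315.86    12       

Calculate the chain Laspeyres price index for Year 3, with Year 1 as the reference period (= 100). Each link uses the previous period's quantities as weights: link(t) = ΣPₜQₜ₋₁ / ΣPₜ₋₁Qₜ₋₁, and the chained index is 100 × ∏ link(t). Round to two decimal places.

126.76

Link Year 1→Year 2:
ΣP(Year 2)Q(Year 1) = 11726.30×7 + 375.38×6 + 3637.04×10 = 82084.1 + 2252.28 + 36370.4 = 120706.78
ΣP(Year 1)Q(Year 1) = 9379.03×7 + 410.03×6 + 3238.07×10 = 65653.21 + 2460.18 + 32380.7 = 100494.09
link = 120706.78/100494.09 = 1.201133
Link Year 2→Year 3:
ΣP(Year 3)Q(Year 2) = 13338.53×6 + 389.19×5 + 3315.86×11 = 80031.18 + 1945.95 + 36474.46 = 118451.59
ΣP(Year 2)Q(Year 2) = 11726.30×6 + 375.38×5 + 3637.04×11 = 70357.8 + 1876.9 + 40007.44 = 112242.14
link = 118451.59/112242.14 = 1.055322
Chained index = 100 × 1.201133 × 1.055322 = 126.7582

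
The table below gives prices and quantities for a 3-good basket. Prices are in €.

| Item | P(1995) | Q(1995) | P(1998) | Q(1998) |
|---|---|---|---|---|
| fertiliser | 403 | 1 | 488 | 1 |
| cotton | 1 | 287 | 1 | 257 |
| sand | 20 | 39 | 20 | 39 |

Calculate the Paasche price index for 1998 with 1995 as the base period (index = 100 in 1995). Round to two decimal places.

105.90

Paasche price index uses current-period quantities as weights.
ΣP(1998)·Q(1998) = 488×1 + 1×257 + 20×39 = 488 + 257 + 780 = 1525
ΣP(1995)·Q(1998) = 403×1 + 1×257 + 20×39 = 403 + 257 + 780 = 1440
Index = 1525 / 1440 × 100 = 105.9028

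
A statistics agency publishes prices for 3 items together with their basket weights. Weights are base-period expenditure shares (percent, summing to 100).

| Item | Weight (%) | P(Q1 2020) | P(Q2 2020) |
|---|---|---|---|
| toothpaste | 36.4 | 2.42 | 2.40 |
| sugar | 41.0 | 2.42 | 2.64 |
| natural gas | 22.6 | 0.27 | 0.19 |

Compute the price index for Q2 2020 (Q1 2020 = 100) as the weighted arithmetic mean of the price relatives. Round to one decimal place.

toothpaste: 36.4 × (2.40/2.42) = 36.4 × 0.991736 = 36.0992
sugar: 41.0 × (2.64/2.42) = 41.0 × 1.090909 = 44.7273
natural gas: 22.6 × (0.19/0.27) = 22.6 × 0.703704 = 15.9037
Index = Σ wᵢ·(p₁ᵢ/p₀ᵢ) = 36.0992 + 44.7273 + 15.9037 = 96.7301

96.7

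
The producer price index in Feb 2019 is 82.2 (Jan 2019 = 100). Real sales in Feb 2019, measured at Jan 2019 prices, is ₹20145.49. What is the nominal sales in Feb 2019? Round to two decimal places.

Nominal = Real × (Index/100) = 20145.49 × (82.2/100)
        = 20145.49 × 0.822 = 16559.5928

16559.59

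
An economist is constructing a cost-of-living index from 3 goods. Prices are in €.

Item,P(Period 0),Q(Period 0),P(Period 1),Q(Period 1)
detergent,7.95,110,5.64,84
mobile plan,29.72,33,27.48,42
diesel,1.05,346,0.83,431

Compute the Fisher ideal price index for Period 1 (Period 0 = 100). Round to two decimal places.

82.80

Laspeyres component (base-period weights):
ΣP(Period 1)Q(Period 0) = 5.64×110 + 27.48×33 + 0.83×346 = 620.4 + 906.84 + 287.18 = 1814.42
ΣP(Period 0)Q(Period 0) = 7.95×110 + 29.72×33 + 1.05×346 = 874.5 + 980.76 + 363.3 = 2218.56
L = 1814.42 / 2218.56 × 100 = 81.7837
Paasche component (current-period weights):
ΣP(Period 1)Q(Period 1) = 5.64×84 + 27.48×42 + 0.83×431 = 473.76 + 1154.16 + 357.73 = 1985.65
ΣP(Period 0)Q(Period 1) = 7.95×84 + 29.72×42 + 1.05×431 = 667.8 + 1248.24 + 452.55 = 2368.59
P = 1985.65 / 2368.59 × 100 = 83.8326
Fisher = √(L × P) = √(81.7837 × 83.8326) = 82.8018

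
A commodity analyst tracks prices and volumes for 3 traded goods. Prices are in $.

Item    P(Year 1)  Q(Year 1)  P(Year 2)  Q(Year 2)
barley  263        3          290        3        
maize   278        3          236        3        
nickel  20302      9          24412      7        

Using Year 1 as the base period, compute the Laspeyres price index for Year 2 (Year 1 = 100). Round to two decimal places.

120.04

Laspeyres price index uses base-period quantities as weights.
ΣP(Year 2)·Q(Year 1) = 290×3 + 236×3 + 24412×9 = 870 + 708 + 219708 = 221286
ΣP(Year 1)·Q(Year 1) = 263×3 + 278×3 + 20302×9 = 789 + 834 + 182718 = 184341
Index = 221286 / 184341 × 100 = 120.0417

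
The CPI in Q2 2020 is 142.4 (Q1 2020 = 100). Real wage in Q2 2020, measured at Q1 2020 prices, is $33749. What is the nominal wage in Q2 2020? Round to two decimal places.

Nominal = Real × (Index/100) = 33749 × (142.4/100)
        = 33749 × 1.424 = 48058.5760

48058.58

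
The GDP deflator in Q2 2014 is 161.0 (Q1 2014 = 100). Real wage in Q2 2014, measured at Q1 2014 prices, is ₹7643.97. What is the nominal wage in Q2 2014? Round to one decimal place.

12306.8

Nominal = Real × (Index/100) = 7643.97 × (161.0/100)
        = 7643.97 × 1.610 = 12306.7917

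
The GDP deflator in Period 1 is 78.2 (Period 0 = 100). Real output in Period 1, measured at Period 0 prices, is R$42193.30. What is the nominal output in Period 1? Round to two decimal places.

32995.16

Nominal = Real × (Index/100) = 42193.30 × (78.2/100)
        = 42193.30 × 0.782 = 32995.1606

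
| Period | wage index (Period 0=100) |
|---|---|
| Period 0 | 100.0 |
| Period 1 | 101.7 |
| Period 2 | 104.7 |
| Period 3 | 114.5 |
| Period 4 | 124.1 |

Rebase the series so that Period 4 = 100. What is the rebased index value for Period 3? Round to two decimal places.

92.26

Rebased(Period 3) = 114.5 / 124.1 × 100 = 92.2643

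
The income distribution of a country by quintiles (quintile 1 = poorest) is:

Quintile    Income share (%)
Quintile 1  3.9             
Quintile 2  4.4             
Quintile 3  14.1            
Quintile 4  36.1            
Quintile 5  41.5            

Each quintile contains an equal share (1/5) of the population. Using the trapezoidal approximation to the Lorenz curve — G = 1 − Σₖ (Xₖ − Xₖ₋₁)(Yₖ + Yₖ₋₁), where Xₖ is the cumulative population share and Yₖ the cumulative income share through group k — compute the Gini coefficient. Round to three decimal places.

Cumulative income shares Yₖ: 0.0390, 0.0830, 0.2240, 0.5850, 1.0000
Σ (Xₖ−Xₖ₋₁)(Yₖ+Yₖ₋₁) = (1/5)(0.0390+0.0000) + (1/5)(0.0830+0.0390) + (1/5)(0.2240+0.0830) + (1/5)(0.5850+0.2240) + (1/5)(1.0000+0.5850)
  = 0.0078 + 0.0244 + 0.0614 + 0.1618 + 0.3170 = 0.5724
G = 1 − 0.5724 = 0.4276

0.428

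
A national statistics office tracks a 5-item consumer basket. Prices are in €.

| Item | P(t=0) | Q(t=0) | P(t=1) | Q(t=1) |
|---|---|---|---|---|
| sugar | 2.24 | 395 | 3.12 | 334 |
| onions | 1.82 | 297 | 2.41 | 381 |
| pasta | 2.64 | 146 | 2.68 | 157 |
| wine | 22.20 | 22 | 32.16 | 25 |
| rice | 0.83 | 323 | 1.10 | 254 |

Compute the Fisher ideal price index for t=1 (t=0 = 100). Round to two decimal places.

Laspeyres component (base-period weights):
ΣP(t=1)Q(t=0) = 3.12×395 + 2.41×297 + 2.68×146 + 32.16×22 + 1.10×323 = 1232.4 + 715.77 + 391.28 + 707.52 + 355.3 = 3402.27
ΣP(t=0)Q(t=0) = 2.24×395 + 1.82×297 + 2.64×146 + 22.20×22 + 0.83×323 = 884.8 + 540.54 + 385.44 + 488.4 + 268.09 = 2567.27
L = 3402.27 / 2567.27 × 100 = 132.5248
Paasche component (current-period weights):
ΣP(t=1)Q(t=1) = 3.12×334 + 2.41×381 + 2.68×157 + 32.16×25 + 1.10×254 = 1042.08 + 918.21 + 420.76 + 804 + 279.4 = 3464.45
ΣP(t=0)Q(t=1) = 2.24×334 + 1.82×381 + 2.64×157 + 22.20×25 + 0.83×254 = 748.16 + 693.42 + 414.48 + 555 + 210.82 = 2621.88
P = 3464.45 / 2621.88 × 100 = 132.1361
Fisher = √(L × P) = √(132.5248 × 132.1361) = 132.3303

132.33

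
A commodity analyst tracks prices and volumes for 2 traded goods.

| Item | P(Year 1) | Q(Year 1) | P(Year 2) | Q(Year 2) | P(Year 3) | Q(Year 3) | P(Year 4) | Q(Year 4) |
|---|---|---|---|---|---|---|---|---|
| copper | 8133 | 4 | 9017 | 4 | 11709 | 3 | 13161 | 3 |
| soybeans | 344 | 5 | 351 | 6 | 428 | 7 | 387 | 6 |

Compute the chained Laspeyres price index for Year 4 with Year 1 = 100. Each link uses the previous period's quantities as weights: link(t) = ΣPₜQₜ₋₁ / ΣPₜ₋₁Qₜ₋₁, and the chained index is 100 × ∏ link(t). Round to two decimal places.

Link Year 1→Year 2:
ΣP(Year 2)Q(Year 1) = 9017×4 + 351×5 = 36068 + 1755 = 37823
ΣP(Year 1)Q(Year 1) = 8133×4 + 344×5 = 32532 + 1720 = 34252
link = 37823/34252 = 1.104257
Link Year 2→Year 3:
ΣP(Year 3)Q(Year 2) = 11709×4 + 428×6 = 46836 + 2568 = 49404
ΣP(Year 2)Q(Year 2) = 9017×4 + 351×6 = 36068 + 2106 = 38174
link = 49404/38174 = 1.294179
Link Year 3→Year 4:
ΣP(Year 4)Q(Year 3) = 13161×3 + 387×7 = 39483 + 2709 = 42192
ΣP(Year 3)Q(Year 3) = 11709×3 + 428×7 = 35127 + 2996 = 38123
link = 42192/38123 = 1.106733
Chained index = 100 × 1.104257 × 1.294179 × 1.106733 = 158.1640

158.16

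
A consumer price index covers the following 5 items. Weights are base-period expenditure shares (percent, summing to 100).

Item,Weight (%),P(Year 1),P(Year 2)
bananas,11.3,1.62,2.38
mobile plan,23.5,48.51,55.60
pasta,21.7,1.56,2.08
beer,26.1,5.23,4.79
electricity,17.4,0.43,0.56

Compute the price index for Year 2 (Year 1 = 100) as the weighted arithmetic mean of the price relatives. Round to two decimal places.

119.03

bananas: 11.3 × (2.38/1.62) = 11.3 × 1.469136 = 16.6012
mobile plan: 23.5 × (55.60/48.51) = 23.5 × 1.146155 = 26.9347
pasta: 21.7 × (2.08/1.56) = 21.7 × 1.333333 = 28.9333
beer: 26.1 × (4.79/5.23) = 26.1 × 0.915870 = 23.9042
electricity: 17.4 × (0.56/0.43) = 17.4 × 1.302326 = 22.6605
Index = Σ wᵢ·(p₁ᵢ/p₀ᵢ) = 16.6012 + 26.9347 + 28.9333 + 23.9042 + 22.6605 = 119.0339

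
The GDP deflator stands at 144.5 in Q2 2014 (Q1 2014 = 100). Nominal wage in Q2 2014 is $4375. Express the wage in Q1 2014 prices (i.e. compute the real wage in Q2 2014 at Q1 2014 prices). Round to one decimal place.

3027.7

Real = Nominal ÷ (Index/100) = 4375 ÷ (144.5/100)
     = 4375 ÷ 1.445 = 3027.6817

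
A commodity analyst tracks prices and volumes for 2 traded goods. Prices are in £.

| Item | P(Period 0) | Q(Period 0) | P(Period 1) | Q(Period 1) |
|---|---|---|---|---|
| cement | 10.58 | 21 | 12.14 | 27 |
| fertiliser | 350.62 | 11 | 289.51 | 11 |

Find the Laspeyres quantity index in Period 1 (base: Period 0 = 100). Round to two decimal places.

101.56

Laspeyres quantity index uses base-period prices as weights.
ΣP(Period 0)·Q(Period 1) = 10.58×27 + 350.62×11 = 285.66 + 3856.82 = 4142.48
ΣP(Period 0)·Q(Period 0) = 10.58×21 + 350.62×11 = 222.18 + 3856.82 = 4079
Index = 4142.48 / 4079 × 100 = 101.5563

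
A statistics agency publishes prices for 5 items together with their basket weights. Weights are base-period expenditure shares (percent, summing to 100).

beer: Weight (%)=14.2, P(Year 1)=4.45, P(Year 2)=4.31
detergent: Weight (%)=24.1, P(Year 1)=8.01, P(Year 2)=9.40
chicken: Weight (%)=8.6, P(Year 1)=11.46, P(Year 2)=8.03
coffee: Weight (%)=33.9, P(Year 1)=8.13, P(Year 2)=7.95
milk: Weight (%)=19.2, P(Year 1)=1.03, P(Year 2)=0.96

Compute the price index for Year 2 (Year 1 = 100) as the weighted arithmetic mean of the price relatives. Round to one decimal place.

beer: 14.2 × (4.31/4.45) = 14.2 × 0.968539 = 13.7533
detergent: 24.1 × (9.40/8.01) = 24.1 × 1.173533 = 28.2821
chicken: 8.6 × (8.03/11.46) = 8.6 × 0.700698 = 6.0260
coffee: 33.9 × (7.95/8.13) = 33.9 × 0.977860 = 33.1494
milk: 19.2 × (0.96/1.03) = 19.2 × 0.932039 = 17.8951
Index = Σ wᵢ·(p₁ᵢ/p₀ᵢ) = 13.7533 + 28.2821 + 6.0260 + 33.1494 + 17.8951 = 99.1060

99.1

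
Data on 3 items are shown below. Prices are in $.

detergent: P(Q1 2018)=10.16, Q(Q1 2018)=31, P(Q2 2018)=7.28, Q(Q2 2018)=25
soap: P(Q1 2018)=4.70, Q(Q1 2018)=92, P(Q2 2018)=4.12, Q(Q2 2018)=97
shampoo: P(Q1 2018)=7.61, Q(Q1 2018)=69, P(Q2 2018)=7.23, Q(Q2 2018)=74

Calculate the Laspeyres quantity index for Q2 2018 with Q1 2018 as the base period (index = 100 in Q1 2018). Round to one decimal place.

Laspeyres quantity index uses base-period prices as weights.
ΣP(Q1 2018)·Q(Q2 2018) = 10.16×25 + 4.70×97 + 7.61×74 = 254 + 455.9 + 563.14 = 1273.04
ΣP(Q1 2018)·Q(Q1 2018) = 10.16×31 + 4.70×92 + 7.61×69 = 314.96 + 432.4 + 525.09 = 1272.45
Index = 1273.04 / 1272.45 × 100 = 100.0464

100.0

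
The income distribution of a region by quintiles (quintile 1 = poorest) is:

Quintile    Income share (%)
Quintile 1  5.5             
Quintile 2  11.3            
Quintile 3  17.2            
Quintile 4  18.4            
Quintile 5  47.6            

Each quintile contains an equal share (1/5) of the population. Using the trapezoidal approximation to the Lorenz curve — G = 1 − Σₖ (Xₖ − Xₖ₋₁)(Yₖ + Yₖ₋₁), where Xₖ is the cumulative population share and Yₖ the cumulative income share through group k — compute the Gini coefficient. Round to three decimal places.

0.365

Cumulative income shares Yₖ: 0.0550, 0.1680, 0.3400, 0.5240, 1.0000
Σ (Xₖ−Xₖ₋₁)(Yₖ+Yₖ₋₁) = (1/5)(0.0550+0.0000) + (1/5)(0.1680+0.0550) + (1/5)(0.3400+0.1680) + (1/5)(0.5240+0.3400) + (1/5)(1.0000+0.5240)
  = 0.0110 + 0.0446 + 0.1016 + 0.1728 + 0.3048 = 0.6348
G = 1 − 0.6348 = 0.3652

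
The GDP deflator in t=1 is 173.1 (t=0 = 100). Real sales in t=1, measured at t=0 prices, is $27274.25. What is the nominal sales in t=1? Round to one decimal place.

Nominal = Real × (Index/100) = 27274.25 × (173.1/100)
        = 27274.25 × 1.731 = 47211.7267

47211.7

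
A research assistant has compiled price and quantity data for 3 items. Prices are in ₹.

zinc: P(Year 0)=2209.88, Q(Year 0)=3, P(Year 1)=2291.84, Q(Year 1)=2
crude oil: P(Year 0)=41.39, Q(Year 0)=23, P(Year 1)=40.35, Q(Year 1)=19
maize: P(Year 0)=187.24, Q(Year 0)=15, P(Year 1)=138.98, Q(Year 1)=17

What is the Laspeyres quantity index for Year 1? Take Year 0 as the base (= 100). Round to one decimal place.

Laspeyres quantity index uses base-period prices as weights.
ΣP(Year 0)·Q(Year 1) = 2209.88×2 + 41.39×19 + 187.24×17 = 4419.76 + 786.41 + 3183.08 = 8389.25
ΣP(Year 0)·Q(Year 0) = 2209.88×3 + 41.39×23 + 187.24×15 = 6629.64 + 951.97 + 2808.6 = 10390.21
Index = 8389.25 / 10390.21 × 100 = 80.7419

80.7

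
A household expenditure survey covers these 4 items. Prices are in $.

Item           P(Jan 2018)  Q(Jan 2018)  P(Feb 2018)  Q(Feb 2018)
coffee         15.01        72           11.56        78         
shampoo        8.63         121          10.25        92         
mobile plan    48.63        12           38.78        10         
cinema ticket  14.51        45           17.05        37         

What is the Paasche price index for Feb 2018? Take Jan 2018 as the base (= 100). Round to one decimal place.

95.8

Paasche price index uses current-period quantities as weights.
ΣP(Feb 2018)·Q(Feb 2018) = 11.56×78 + 10.25×92 + 38.78×10 + 17.05×37 = 901.68 + 943 + 387.8 + 630.85 = 2863.33
ΣP(Jan 2018)·Q(Feb 2018) = 15.01×78 + 8.63×92 + 48.63×10 + 14.51×37 = 1170.78 + 793.96 + 486.3 + 536.87 = 2987.91
Index = 2863.33 / 2987.91 × 100 = 95.8305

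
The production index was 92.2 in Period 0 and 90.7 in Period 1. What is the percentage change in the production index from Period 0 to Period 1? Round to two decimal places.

-1.63%

Change = (90.7 − 92.2) / 92.2 × 100
       = -1.5 / 92.2 × 100 = -1.6269%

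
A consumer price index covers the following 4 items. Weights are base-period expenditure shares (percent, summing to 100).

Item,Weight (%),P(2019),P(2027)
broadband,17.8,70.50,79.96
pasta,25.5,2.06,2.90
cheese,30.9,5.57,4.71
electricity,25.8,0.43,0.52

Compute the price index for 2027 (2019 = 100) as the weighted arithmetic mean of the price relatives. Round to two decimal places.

broadband: 17.8 × (79.96/70.50) = 17.8 × 1.134184 = 20.1885
pasta: 25.5 × (2.90/2.06) = 25.5 × 1.407767 = 35.8981
cheese: 30.9 × (4.71/5.57) = 30.9 × 0.845601 = 26.1291
electricity: 25.8 × (0.52/0.43) = 25.8 × 1.209302 = 31.2000
Index = Σ wᵢ·(p₁ᵢ/p₀ᵢ) = 20.1885 + 35.8981 + 26.1291 + 31.2000 = 113.4156

113.42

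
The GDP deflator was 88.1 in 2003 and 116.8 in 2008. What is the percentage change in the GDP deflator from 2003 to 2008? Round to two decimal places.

32.58%

Change = (116.8 − 88.1) / 88.1 × 100
       = 28.7 / 88.1 × 100 = 32.5766%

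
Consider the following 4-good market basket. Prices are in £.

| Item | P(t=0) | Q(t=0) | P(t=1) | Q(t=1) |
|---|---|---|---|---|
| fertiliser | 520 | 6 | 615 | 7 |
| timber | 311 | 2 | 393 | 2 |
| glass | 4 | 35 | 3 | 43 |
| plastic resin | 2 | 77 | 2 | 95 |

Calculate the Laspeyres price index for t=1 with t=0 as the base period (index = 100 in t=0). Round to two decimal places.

Laspeyres price index uses base-period quantities as weights.
ΣP(t=1)·Q(t=0) = 615×6 + 393×2 + 3×35 + 2×77 = 3690 + 786 + 105 + 154 = 4735
ΣP(t=0)·Q(t=0) = 520×6 + 311×2 + 4×35 + 2×77 = 3120 + 622 + 140 + 154 = 4036
Index = 4735 / 4036 × 100 = 117.3191

117.32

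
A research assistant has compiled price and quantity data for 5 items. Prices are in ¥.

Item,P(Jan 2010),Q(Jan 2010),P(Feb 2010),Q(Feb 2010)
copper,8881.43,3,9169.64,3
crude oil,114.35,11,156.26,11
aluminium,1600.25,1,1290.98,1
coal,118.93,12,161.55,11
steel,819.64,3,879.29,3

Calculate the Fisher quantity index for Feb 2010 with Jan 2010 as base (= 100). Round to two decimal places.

Laspeyres component (base-period weights):
ΣP(Jan 2010)Q(Feb 2010) = 8881.43×3 + 114.35×11 + 1600.25×1 + 118.93×11 + 819.64×3 = 26644.29 + 1257.85 + 1600.25 + 1308.23 + 2458.92 = 33269.54
ΣP(Jan 2010)Q(Jan 2010) = 8881.43×3 + 114.35×11 + 1600.25×1 + 118.93×12 + 819.64×3 = 26644.29 + 1257.85 + 1600.25 + 1427.16 + 2458.92 = 33388.47
L = 33269.54 / 33388.47 × 100 = 99.6438
Paasche component (current-period weights):
ΣP(Feb 2010)Q(Feb 2010) = 9169.64×3 + 156.26×11 + 1290.98×1 + 161.55×11 + 879.29×3 = 27508.92 + 1718.86 + 1290.98 + 1777.05 + 2637.87 = 34933.68
ΣP(Feb 2010)Q(Jan 2010) = 9169.64×3 + 156.26×11 + 1290.98×1 + 161.55×12 + 879.29×3 = 27508.92 + 1718.86 + 1290.98 + 1938.6 + 2637.87 = 35095.23
P = 34933.68 / 35095.23 × 100 = 99.5397
Fisher = √(L × P) = √(99.6438 × 99.5397) = 99.5917

99.59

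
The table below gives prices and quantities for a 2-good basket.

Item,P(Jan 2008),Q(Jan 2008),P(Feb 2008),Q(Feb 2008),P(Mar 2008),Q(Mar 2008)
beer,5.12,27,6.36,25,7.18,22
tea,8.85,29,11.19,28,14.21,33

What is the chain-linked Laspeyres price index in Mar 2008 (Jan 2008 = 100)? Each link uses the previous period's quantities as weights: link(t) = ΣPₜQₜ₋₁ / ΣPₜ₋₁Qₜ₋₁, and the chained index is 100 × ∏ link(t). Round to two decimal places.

Link Jan 2008→Feb 2008:
ΣP(Feb 2008)Q(Jan 2008) = 6.36×27 + 11.19×29 = 171.72 + 324.51 = 496.23
ΣP(Jan 2008)Q(Jan 2008) = 5.12×27 + 8.85×29 = 138.24 + 256.65 = 394.89
link = 496.23/394.89 = 1.256628
Link Feb 2008→Mar 2008:
ΣP(Mar 2008)Q(Feb 2008) = 7.18×25 + 14.21×28 = 179.5 + 397.88 = 577.38
ΣP(Feb 2008)Q(Feb 2008) = 6.36×25 + 11.19×28 = 159 + 313.32 = 472.32
link = 577.38/472.32 = 1.222434
Chained index = 100 × 1.256628 × 1.222434 = 153.6145

153.61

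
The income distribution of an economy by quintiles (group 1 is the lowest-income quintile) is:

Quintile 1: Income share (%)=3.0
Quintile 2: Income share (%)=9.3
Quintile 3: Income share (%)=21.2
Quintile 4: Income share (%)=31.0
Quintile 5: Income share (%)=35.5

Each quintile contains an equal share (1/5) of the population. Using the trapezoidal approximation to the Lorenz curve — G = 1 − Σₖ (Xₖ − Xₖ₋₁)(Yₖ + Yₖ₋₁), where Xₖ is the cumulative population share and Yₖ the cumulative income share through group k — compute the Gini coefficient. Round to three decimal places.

Cumulative income shares Yₖ: 0.0300, 0.1230, 0.3350, 0.6450, 1.0000
Σ (Xₖ−Xₖ₋₁)(Yₖ+Yₖ₋₁) = (1/5)(0.0300+0.0000) + (1/5)(0.1230+0.0300) + (1/5)(0.3350+0.1230) + (1/5)(0.6450+0.3350) + (1/5)(1.0000+0.6450)
  = 0.0060 + 0.0306 + 0.0916 + 0.1960 + 0.3290 = 0.6532
G = 1 − 0.6532 = 0.3468

0.347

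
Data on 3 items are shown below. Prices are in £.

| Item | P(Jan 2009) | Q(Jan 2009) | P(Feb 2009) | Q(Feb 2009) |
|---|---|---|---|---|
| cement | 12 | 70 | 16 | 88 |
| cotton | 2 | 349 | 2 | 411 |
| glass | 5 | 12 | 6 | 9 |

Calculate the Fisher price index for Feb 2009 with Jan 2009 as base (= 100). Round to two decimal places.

118.52

Laspeyres component (base-period weights):
ΣP(Feb 2009)Q(Jan 2009) = 16×70 + 2×349 + 6×12 = 1120 + 698 + 72 = 1890
ΣP(Jan 2009)Q(Jan 2009) = 12×70 + 2×349 + 5×12 = 840 + 698 + 60 = 1598
L = 1890 / 1598 × 100 = 118.2728
Paasche component (current-period weights):
ΣP(Feb 2009)Q(Feb 2009) = 16×88 + 2×411 + 6×9 = 1408 + 822 + 54 = 2284
ΣP(Jan 2009)Q(Feb 2009) = 12×88 + 2×411 + 5×9 = 1056 + 822 + 45 = 1923
P = 2284 / 1923 × 100 = 118.7728
Fisher = √(L × P) = √(118.2728 × 118.7728) = 118.5225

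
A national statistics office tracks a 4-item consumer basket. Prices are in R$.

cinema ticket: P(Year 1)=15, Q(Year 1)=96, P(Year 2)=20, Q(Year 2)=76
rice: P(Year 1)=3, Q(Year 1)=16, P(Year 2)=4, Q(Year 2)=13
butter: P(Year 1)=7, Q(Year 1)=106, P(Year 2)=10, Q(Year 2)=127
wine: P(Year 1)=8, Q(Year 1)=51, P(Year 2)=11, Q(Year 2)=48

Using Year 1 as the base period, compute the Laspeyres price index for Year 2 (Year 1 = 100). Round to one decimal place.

136.7

Laspeyres price index uses base-period quantities as weights.
ΣP(Year 2)·Q(Year 1) = 20×96 + 4×16 + 10×106 + 11×51 = 1920 + 64 + 1060 + 561 = 3605
ΣP(Year 1)·Q(Year 1) = 15×96 + 3×16 + 7×106 + 8×51 = 1440 + 48 + 742 + 408 = 2638
Index = 3605 / 2638 × 100 = 136.6566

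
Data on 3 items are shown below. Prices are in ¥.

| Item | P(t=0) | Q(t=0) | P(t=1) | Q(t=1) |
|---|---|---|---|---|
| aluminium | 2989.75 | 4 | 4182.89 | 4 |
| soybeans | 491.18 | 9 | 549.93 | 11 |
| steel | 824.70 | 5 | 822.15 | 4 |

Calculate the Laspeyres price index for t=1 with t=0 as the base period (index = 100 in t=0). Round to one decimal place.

Laspeyres price index uses base-period quantities as weights.
ΣP(t=1)·Q(t=0) = 4182.89×4 + 549.93×9 + 822.15×5 = 16731.56 + 4949.37 + 4110.75 = 25791.68
ΣP(t=0)·Q(t=0) = 2989.75×4 + 491.18×9 + 824.70×5 = 11959 + 4420.62 + 4123.5 = 20503.12
Index = 25791.68 / 20503.12 × 100 = 125.7939

125.8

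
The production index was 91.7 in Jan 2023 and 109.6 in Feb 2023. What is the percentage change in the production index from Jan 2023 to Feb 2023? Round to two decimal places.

19.52%

Change = (109.6 − 91.7) / 91.7 × 100
       = 17.9 / 91.7 × 100 = 19.5202%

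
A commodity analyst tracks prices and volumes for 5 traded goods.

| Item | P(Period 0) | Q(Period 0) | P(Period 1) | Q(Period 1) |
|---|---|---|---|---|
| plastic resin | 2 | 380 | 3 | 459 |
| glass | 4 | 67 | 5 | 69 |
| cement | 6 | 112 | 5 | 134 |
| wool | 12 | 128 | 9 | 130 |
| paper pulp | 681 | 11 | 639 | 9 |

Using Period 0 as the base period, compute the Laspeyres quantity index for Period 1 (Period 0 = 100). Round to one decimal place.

Laspeyres quantity index uses base-period prices as weights.
ΣP(Period 0)·Q(Period 1) = 2×459 + 4×69 + 6×134 + 12×130 + 681×9 = 918 + 276 + 804 + 1560 + 6129 = 9687
ΣP(Period 0)·Q(Period 0) = 2×380 + 4×67 + 6×112 + 12×128 + 681×11 = 760 + 268 + 672 + 1536 + 7491 = 10727
Index = 9687 / 10727 × 100 = 90.3048

90.3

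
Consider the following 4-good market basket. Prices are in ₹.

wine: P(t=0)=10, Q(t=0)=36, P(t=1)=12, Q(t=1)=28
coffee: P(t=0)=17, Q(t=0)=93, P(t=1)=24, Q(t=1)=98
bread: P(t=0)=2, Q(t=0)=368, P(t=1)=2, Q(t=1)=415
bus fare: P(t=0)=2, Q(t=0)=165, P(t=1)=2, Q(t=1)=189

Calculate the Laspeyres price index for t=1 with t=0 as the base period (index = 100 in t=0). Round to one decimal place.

124.0

Laspeyres price index uses base-period quantities as weights.
ΣP(t=1)·Q(t=0) = 12×36 + 24×93 + 2×368 + 2×165 = 432 + 2232 + 736 + 330 = 3730
ΣP(t=0)·Q(t=0) = 10×36 + 17×93 + 2×368 + 2×165 = 360 + 1581 + 736 + 330 = 3007
Index = 3730 / 3007 × 100 = 124.0439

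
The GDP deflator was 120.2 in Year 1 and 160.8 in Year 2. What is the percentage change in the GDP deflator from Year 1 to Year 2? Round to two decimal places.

33.78%

Change = (160.8 − 120.2) / 120.2 × 100
       = 40.6 / 120.2 × 100 = 33.7770%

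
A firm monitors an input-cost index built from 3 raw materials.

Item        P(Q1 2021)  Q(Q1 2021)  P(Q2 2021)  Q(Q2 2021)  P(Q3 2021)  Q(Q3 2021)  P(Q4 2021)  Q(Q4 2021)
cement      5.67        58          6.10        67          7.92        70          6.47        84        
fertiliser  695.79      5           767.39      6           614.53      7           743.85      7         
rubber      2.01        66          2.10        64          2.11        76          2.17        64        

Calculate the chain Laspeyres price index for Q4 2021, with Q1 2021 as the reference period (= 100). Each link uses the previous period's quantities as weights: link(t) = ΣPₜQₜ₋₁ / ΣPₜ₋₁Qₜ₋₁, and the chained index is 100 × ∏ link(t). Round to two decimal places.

107.88

Link Q1 2021→Q2 2021:
ΣP(Q2 2021)Q(Q1 2021) = 6.10×58 + 767.39×5 + 2.10×66 = 353.8 + 3836.95 + 138.6 = 4329.35
ΣP(Q1 2021)Q(Q1 2021) = 5.67×58 + 695.79×5 + 2.01×66 = 328.86 + 3478.95 + 132.66 = 3940.47
link = 4329.35/3940.47 = 1.098689
Link Q2 2021→Q3 2021:
ΣP(Q3 2021)Q(Q2 2021) = 7.92×67 + 614.53×6 + 2.11×64 = 530.64 + 3687.18 + 135.04 = 4352.86
ΣP(Q2 2021)Q(Q2 2021) = 6.10×67 + 767.39×6 + 2.10×64 = 408.7 + 4604.34 + 134.4 = 5147.44
link = 4352.86/5147.44 = 0.845636
Link Q3 2021→Q4 2021:
ΣP(Q4 2021)Q(Q3 2021) = 6.47×70 + 743.85×7 + 2.17×76 = 452.9 + 5206.95 + 164.92 = 5824.77
ΣP(Q3 2021)Q(Q3 2021) = 7.92×70 + 614.53×7 + 2.11×76 = 554.4 + 4301.71 + 160.36 = 5016.47
link = 5824.77/5016.47 = 1.161129
Chained index = 100 × 1.098689 × 0.845636 × 1.161129 = 107.8794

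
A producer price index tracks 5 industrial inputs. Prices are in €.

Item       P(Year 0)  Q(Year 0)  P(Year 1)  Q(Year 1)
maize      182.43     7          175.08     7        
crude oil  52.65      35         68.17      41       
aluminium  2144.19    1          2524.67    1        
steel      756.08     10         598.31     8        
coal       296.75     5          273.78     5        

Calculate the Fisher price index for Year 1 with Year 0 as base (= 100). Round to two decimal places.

Laspeyres component (base-period weights):
ΣP(Year 1)Q(Year 0) = 175.08×7 + 68.17×35 + 2524.67×1 + 598.31×10 + 273.78×5 = 1225.56 + 2385.95 + 2524.67 + 5983.1 + 1368.9 = 13488.18
ΣP(Year 0)Q(Year 0) = 182.43×7 + 52.65×35 + 2144.19×1 + 756.08×10 + 296.75×5 = 1277.01 + 1842.75 + 2144.19 + 7560.8 + 1483.75 = 14308.5
L = 13488.18 / 14308.5 × 100 = 94.2669
Paasche component (current-period weights):
ΣP(Year 1)Q(Year 1) = 175.08×7 + 68.17×41 + 2524.67×1 + 598.31×8 + 273.78×5 = 1225.56 + 2794.97 + 2524.67 + 4786.48 + 1368.9 = 12700.58
ΣP(Year 0)Q(Year 1) = 182.43×7 + 52.65×41 + 2144.19×1 + 756.08×8 + 296.75×5 = 1277.01 + 2158.65 + 2144.19 + 6048.64 + 1483.75 = 13112.24
P = 12700.58 / 13112.24 × 100 = 96.8605
Fisher = √(L × P) = √(94.2669 × 96.8605) = 95.5549

95.55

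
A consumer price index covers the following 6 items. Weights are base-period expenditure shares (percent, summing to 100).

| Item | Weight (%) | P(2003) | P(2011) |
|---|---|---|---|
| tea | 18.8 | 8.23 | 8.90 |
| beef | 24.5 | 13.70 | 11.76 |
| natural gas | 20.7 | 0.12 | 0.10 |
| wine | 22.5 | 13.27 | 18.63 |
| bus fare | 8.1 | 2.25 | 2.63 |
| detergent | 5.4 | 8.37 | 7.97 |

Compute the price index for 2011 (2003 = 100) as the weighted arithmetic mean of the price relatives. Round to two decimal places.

104.81

tea: 18.8 × (8.90/8.23) = 18.8 × 1.081409 = 20.3305
beef: 24.5 × (11.76/13.70) = 24.5 × 0.858394 = 21.0307
natural gas: 20.7 × (0.10/0.12) = 20.7 × 0.833333 = 17.2500
wine: 22.5 × (18.63/13.27) = 22.5 × 1.403919 = 31.5882
bus fare: 8.1 × (2.63/2.25) = 8.1 × 1.168889 = 9.4680
detergent: 5.4 × (7.97/8.37) = 5.4 × 0.952210 = 5.1419
Index = Σ wᵢ·(p₁ᵢ/p₀ᵢ) = 20.3305 + 21.0307 + 17.2500 + 31.5882 + 9.4680 + 5.1419 = 104.8093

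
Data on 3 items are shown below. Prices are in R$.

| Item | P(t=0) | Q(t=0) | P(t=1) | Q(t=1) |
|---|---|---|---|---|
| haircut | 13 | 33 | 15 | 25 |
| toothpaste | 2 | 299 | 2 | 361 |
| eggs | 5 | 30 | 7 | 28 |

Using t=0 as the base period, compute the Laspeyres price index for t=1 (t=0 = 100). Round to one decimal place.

110.7

Laspeyres price index uses base-period quantities as weights.
ΣP(t=1)·Q(t=0) = 15×33 + 2×299 + 7×30 = 495 + 598 + 210 = 1303
ΣP(t=0)·Q(t=0) = 13×33 + 2×299 + 5×30 = 429 + 598 + 150 = 1177
Index = 1303 / 1177 × 100 = 110.7052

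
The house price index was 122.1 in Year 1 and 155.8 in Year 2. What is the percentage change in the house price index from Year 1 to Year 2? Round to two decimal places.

Change = (155.8 − 122.1) / 122.1 × 100
       = 33.7 / 122.1 × 100 = 27.6003%

27.60%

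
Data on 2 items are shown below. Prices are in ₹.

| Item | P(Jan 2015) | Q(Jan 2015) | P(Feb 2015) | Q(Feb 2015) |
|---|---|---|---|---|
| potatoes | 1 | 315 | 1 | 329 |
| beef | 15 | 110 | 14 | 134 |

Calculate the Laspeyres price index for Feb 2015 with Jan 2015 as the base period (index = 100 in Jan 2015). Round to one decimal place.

Laspeyres price index uses base-period quantities as weights.
ΣP(Feb 2015)·Q(Jan 2015) = 1×315 + 14×110 = 315 + 1540 = 1855
ΣP(Jan 2015)·Q(Jan 2015) = 1×315 + 15×110 = 315 + 1650 = 1965
Index = 1855 / 1965 × 100 = 94.4020

94.4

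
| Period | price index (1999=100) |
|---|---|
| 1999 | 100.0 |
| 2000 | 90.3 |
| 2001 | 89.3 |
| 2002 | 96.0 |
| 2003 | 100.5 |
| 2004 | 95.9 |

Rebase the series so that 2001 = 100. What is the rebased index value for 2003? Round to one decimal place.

Rebased(2003) = 100.5 / 89.3 × 100 = 112.5420

112.5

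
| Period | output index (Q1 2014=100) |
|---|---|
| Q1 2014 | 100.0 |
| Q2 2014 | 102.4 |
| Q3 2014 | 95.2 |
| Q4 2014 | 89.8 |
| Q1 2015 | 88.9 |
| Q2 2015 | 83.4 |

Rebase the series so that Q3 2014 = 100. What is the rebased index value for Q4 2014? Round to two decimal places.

Rebased(Q4 2014) = 89.8 / 95.2 × 100 = 94.3277

94.33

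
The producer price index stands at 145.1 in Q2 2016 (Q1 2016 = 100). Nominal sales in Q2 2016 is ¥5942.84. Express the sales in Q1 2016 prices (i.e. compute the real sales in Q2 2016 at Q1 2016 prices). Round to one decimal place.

Real = Nominal ÷ (Index/100) = 5942.84 ÷ (145.1/100)
     = 5942.84 ÷ 1.451 = 4095.6857

4095.7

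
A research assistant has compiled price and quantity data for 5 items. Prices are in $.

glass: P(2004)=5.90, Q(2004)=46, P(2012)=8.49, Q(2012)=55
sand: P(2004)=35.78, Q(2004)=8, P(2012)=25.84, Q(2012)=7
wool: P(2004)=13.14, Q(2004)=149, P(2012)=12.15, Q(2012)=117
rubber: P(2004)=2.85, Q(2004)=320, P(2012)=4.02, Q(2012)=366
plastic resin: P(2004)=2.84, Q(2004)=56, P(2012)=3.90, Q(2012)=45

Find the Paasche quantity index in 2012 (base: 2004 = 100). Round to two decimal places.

Paasche quantity index uses current-period prices as weights.
ΣP(2012)·Q(2012) = 8.49×55 + 25.84×7 + 12.15×117 + 4.02×366 + 3.90×45 = 466.95 + 180.88 + 1421.55 + 1471.32 + 175.5 = 3716.2
ΣP(2012)·Q(2004) = 8.49×46 + 25.84×8 + 12.15×149 + 4.02×320 + 3.90×56 = 390.54 + 206.72 + 1810.35 + 1286.4 + 218.4 = 3912.41
Index = 3716.2 / 3912.41 × 100 = 94.9849

94.98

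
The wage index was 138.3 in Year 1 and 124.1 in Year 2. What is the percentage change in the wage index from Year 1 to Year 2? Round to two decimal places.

-10.27%

Change = (124.1 − 138.3) / 138.3 × 100
       = -14.2 / 138.3 × 100 = -10.2675%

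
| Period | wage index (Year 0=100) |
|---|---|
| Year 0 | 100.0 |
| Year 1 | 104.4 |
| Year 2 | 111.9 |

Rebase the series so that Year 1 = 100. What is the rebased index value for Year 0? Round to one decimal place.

Rebased(Year 0) = 100.0 / 104.4 × 100 = 95.7854

95.8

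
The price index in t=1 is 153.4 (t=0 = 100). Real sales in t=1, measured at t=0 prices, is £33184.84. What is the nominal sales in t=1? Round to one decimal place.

Nominal = Real × (Index/100) = 33184.84 × (153.4/100)
        = 33184.84 × 1.534 = 50905.5446

50905.5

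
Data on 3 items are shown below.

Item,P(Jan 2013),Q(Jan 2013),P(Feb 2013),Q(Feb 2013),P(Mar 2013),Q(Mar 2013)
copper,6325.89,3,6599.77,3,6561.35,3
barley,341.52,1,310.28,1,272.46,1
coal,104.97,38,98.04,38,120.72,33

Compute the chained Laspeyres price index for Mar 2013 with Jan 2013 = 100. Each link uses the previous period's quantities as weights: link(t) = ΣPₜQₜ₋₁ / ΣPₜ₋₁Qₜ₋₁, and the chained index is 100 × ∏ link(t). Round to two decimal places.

Link Jan 2013→Feb 2013:
ΣP(Feb 2013)Q(Jan 2013) = 6599.77×3 + 310.28×1 + 98.04×38 = 19799.31 + 310.28 + 3725.52 = 23835.11
ΣP(Jan 2013)Q(Jan 2013) = 6325.89×3 + 341.52×1 + 104.97×38 = 18977.67 + 341.52 + 3988.86 = 23308.05
link = 23835.11/23308.05 = 1.022613
Link Feb 2013→Mar 2013:
ΣP(Mar 2013)Q(Feb 2013) = 6561.35×3 + 272.46×1 + 120.72×38 = 19684.05 + 272.46 + 4587.36 = 24543.87
ΣP(Feb 2013)Q(Feb 2013) = 6599.77×3 + 310.28×1 + 98.04×38 = 19799.31 + 310.28 + 3725.52 = 23835.11
link = 24543.87/23835.11 = 1.029736
Chained index = 100 × 1.022613 × 1.029736 = 105.3021

105.30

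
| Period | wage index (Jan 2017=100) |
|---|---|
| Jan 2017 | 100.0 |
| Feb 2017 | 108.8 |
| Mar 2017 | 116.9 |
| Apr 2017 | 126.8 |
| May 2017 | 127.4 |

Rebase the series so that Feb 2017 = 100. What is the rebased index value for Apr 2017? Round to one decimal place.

Rebased(Apr 2017) = 126.8 / 108.8 × 100 = 116.5441

116.5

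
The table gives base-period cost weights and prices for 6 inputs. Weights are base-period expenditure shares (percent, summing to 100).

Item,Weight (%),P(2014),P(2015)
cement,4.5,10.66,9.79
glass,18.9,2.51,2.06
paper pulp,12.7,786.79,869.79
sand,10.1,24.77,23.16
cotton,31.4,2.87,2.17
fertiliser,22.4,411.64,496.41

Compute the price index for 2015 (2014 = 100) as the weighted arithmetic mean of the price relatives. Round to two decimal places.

cement: 4.5 × (9.79/10.66) = 4.5 × 0.918386 = 4.1327
glass: 18.9 × (2.06/2.51) = 18.9 × 0.820717 = 15.5116
paper pulp: 12.7 × (869.79/786.79) = 12.7 × 1.105492 = 14.0397
sand: 10.1 × (23.16/24.77) = 10.1 × 0.935002 = 9.4435
cotton: 31.4 × (2.17/2.87) = 31.4 × 0.756098 = 23.7415
fertiliser: 22.4 × (496.41/411.64) = 22.4 × 1.205932 = 27.0129
Index = Σ wᵢ·(p₁ᵢ/p₀ᵢ) = 4.1327 + 15.5116 + 14.0397 + 9.4435 + 23.7415 + 27.0129 = 93.8819

93.88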